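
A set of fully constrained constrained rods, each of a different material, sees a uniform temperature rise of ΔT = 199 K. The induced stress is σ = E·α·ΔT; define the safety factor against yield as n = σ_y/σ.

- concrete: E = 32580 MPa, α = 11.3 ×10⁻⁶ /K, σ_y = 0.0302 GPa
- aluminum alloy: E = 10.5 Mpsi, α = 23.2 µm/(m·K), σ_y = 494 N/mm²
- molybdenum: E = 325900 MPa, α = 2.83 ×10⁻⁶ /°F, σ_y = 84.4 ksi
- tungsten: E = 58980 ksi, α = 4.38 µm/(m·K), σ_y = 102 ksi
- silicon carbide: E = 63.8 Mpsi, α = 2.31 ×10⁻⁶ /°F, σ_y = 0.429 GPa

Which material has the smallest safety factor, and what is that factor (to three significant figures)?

In consistent units (E in GPa, α in ×10⁻⁶/K, σ_y in MPa):
  concrete: E = 32.58, α = 11.3, σ_y = 30.20 → σ = 73.3 MPa, n = 0.412
  aluminum alloy: E = 72.39, α = 23.2, σ_y = 494.0 → σ = 334 MPa, n = 1.48
  molybdenum: E = 325.9, α = 5.09, σ_y = 581.9 → σ = 330 MPa, n = 1.76
  tungsten: E = 406.7, α = 4.38, σ_y = 703.3 → σ = 354 MPa, n = 1.98
  silicon carbide: E = 439.9, α = 4.16, σ_y = 429.0 → σ = 364 MPa, n = 1.18
The minimum is concrete at n = 0.412.

concrete, n = 0.412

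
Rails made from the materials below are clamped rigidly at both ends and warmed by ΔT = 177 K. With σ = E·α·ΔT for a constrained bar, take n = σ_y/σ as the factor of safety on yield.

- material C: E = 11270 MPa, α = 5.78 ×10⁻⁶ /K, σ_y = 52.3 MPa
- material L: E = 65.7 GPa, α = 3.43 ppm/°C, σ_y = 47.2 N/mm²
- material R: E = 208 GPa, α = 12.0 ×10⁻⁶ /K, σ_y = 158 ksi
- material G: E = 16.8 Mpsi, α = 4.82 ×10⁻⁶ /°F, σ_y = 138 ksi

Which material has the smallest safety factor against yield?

material L

In consistent units (E in GPa, α in ×10⁻⁶/K, σ_y in MPa):
  material C: E = 11.27, α = 5.78, σ_y = 52.30 → σ = 11.5 MPa, n = 4.54
  material L: E = 65.70, α = 3.43, σ_y = 47.20 → σ = 39.9 MPa, n = 1.18
  material R: E = 208.0, α = 12.0, σ_y = 1089 → σ = 442 MPa, n = 2.47
  material G: E = 115.8, α = 8.68, σ_y = 951.5 → σ = 178 MPa, n = 5.35
The minimum is material L at n = 1.18.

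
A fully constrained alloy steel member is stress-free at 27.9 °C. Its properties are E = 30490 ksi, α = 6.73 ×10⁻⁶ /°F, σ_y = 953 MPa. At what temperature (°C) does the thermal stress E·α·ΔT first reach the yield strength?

402 °C

E = 30490 ksi = 210.2 GPa.
α = 6.73×10⁻⁶/°F × 9/5 = 12.1×10⁻⁶/K.
E·α·ΔT = 953.0 MPa ⇒ ΔT = 953.0 / (210.2×10³ × 12.1×10⁻⁶) = 374.2 K.
T = 27.9 + 374.2 = 402.1 °C.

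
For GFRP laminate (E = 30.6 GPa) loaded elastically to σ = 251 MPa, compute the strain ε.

8.20×10⁻³

ε = σ/E = 251 / 30600 = 8.20×10⁻³.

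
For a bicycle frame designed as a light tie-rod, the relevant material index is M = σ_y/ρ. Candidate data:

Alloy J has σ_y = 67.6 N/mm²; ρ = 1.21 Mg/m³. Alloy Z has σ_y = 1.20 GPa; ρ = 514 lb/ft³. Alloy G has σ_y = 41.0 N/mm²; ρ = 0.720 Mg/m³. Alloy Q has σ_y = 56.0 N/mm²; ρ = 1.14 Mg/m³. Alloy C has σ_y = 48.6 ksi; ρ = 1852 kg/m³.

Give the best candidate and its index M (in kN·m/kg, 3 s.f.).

alloy C, M = 181 kN·m/kg

Convert each candidate to consistent units, then evaluate M:
  alloy J: σ_y = 67.60 MPa, ρ = 1210 kg/m³
  alloy Z: σ_y = 1200 MPa, ρ = 8233 kg/m³
  alloy G: σ_y = 41.00 MPa, ρ = 720.0 kg/m³
  alloy Q: σ_y = 56.00 MPa, ρ = 1140 kg/m³
  alloy C: σ_y = 335.1 MPa, ρ = 1852 kg/m³
  alloy C: M = 181 kN·m/kg
  alloy Z: M = 146 kN·m/kg
  alloy G: M = 56.9 kN·m/kg
  alloy J: M = 55.9 kN·m/kg
  alloy Q: M = 49.1 kN·m/kg
The maximum is for alloy C.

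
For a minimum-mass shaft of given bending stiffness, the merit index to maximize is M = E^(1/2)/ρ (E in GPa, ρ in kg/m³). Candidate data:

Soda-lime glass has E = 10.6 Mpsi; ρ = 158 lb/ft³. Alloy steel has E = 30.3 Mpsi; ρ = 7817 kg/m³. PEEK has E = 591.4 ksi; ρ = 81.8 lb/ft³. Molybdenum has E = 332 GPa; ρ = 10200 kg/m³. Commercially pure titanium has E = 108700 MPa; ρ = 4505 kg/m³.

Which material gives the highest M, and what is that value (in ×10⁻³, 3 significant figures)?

soda-lime glass, M = 3.38×10⁻³

Normalizing units and computing the index:
  soda-lime glass: E = 73.08 GPa, ρ = 2531 kg/m³
  alloy steel: E = 208.9 GPa, ρ = 7817 kg/m³
  PEEK: E = 4.078 GPa, ρ = 1310 kg/m³
  molybdenum: E = 332.0 GPa, ρ = 10200 kg/m³
  commercially pure titanium: E = 108.7 GPa, ρ = 4505 kg/m³
  soda-lime glass: M = 3.38×10⁻³
  commercially pure titanium: M = 2.31×10⁻³
  alloy steel: M = 1.85×10⁻³
  molybdenum: M = 1.79×10⁻³
  PEEK: M = 1.54×10⁻³
Soda-lime glass has the largest M.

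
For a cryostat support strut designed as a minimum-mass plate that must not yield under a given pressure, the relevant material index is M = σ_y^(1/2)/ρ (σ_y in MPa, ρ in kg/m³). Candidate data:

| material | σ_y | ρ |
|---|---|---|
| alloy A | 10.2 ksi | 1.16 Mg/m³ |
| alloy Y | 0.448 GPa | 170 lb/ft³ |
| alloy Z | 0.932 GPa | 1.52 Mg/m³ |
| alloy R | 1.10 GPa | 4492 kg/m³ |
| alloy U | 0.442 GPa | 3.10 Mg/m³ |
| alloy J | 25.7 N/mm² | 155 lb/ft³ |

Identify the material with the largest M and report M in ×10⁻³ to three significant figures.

alloy Z, M = 20.1×10⁻³

In SI units:
  alloy A: σ_y = 70.33 MPa, ρ = 1160 kg/m³
  alloy Y: σ_y = 448.0 MPa, ρ = 2723 kg/m³
  alloy Z: σ_y = 932.0 MPa, ρ = 1520 kg/m³
  alloy R: σ_y = 1100 MPa, ρ = 4492 kg/m³
  alloy U: σ_y = 442.0 MPa, ρ = 3100 kg/m³
  alloy J: σ_y = 25.70 MPa, ρ = 2483 kg/m³
  alloy Z: M = 20.1×10⁻³
  alloy Y: M = 7.77×10⁻³
  alloy R: M = 7.38×10⁻³
  alloy A: M = 7.23×10⁻³
  alloy U: M = 6.78×10⁻³
  alloy J: M = 2.04×10⁻³
The maximum is for alloy Z.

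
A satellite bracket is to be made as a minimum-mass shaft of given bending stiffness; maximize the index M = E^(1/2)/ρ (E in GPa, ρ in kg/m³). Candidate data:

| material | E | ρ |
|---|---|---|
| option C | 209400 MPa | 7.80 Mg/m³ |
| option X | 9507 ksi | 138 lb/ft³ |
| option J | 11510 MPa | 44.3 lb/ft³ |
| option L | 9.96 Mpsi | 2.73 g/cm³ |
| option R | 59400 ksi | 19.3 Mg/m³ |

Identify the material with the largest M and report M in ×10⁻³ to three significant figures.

option J, M = 4.78×10⁻³

In SI units:
  option C: E = 209.4 GPa, ρ = 7800 kg/m³
  option X: E = 65.55 GPa, ρ = 2211 kg/m³
  option J: E = 11.51 GPa, ρ = 709.6 kg/m³
  option L: E = 68.67 GPa, ρ = 2730 kg/m³
  option R: E = 409.5 GPa, ρ = 19300 kg/m³
  option J: M = 4.78×10⁻³
  option X: M = 3.66×10⁻³
  option L: M = 3.04×10⁻³
  option C: M = 1.86×10⁻³
  option R: M = 1.05×10⁻³
Option J ranks first.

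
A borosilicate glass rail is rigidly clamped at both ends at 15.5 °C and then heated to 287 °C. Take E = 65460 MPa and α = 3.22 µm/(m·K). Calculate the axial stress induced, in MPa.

E = 65460 MPa = 65.46 GPa.
ΔT = 271.5 K. Constrained thermal stress σ = E·α·ΔT = 65.46×10³ MPa × 3.22×10⁻⁶ × 271.5 = 57.2 MPa (compressive).

57.2 MPa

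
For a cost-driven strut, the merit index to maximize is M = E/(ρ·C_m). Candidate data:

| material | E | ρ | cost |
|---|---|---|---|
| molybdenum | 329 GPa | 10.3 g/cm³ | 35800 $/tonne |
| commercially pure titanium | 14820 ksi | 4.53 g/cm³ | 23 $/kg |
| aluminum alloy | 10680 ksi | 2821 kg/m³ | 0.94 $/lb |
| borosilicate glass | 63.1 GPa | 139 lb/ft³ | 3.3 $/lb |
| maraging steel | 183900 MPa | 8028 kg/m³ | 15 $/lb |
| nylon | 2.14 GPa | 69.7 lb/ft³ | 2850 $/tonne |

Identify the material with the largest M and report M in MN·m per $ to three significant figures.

aluminum alloy, M = 12.6 MN·m per $

Putting every candidate on a common basis:
  molybdenum: E = 329.0 GPa, ρ = 10300 kg/m³, cost = 35.80 $/kg
  commercially pure titanium: E = 102.2 GPa, ρ = 4530 kg/m³, cost = 23.00 $/kg
  aluminum alloy: E = 73.64 GPa, ρ = 2821 kg/m³, cost = 2.072 $/kg
  borosilicate glass: E = 63.10 GPa, ρ = 2227 kg/m³, cost = 7.275 $/kg
  maraging steel: E = 183.9 GPa, ρ = 8028 kg/m³, cost = 33.07 $/kg
  nylon: E = 2.140 GPa, ρ = 1116 kg/m³, cost = 2.850 $/kg
  aluminum alloy: M = 12.6 MN·m per $
  borosilicate glass: M = 3.90 MN·m per $
  commercially pure titanium: M = 0.981 MN·m per $
  molybdenum: M = 0.892 MN·m per $
  maraging steel: M = 0.693 MN·m per $
  nylon: M = 0.673 MN·m per $
Aluminum alloy has the largest M.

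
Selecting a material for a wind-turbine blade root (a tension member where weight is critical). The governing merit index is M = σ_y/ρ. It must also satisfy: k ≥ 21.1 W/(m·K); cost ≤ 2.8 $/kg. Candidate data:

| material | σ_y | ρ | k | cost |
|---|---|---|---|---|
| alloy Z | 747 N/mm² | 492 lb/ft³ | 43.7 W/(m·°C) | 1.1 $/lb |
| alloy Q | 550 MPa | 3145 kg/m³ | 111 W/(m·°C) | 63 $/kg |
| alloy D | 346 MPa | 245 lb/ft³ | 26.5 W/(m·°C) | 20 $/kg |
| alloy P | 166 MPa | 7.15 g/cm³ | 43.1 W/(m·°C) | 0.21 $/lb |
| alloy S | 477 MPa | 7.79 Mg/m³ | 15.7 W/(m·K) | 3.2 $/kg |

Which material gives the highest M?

Screen on constraints: k ≥ 21.1 W/(m·K); cost ≤ 2.8 $/kg. Survivors: alloy Z, alloy P.
Putting every candidate on a common basis:
  alloy Z: σ_y = 747.0 MPa, ρ = 7881 kg/m³
  alloy P: σ_y = 166.0 MPa, ρ = 7150 kg/m³
  alloy Z: M = 94.8 kN·m/kg
  alloy P: M = 23.2 kN·m/kg
Alloy Z has the largest M.

alloy Z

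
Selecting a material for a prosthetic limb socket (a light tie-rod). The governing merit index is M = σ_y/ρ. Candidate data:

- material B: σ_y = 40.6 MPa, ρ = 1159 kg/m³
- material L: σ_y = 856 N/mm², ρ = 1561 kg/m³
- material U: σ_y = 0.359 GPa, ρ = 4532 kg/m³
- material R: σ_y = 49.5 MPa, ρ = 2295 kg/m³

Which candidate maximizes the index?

Normalizing units and computing the index:
  material B: σ_y = 40.60 MPa, ρ = 1159 kg/m³
  material L: σ_y = 856.0 MPa, ρ = 1561 kg/m³
  material U: σ_y = 359.0 MPa, ρ = 4532 kg/m³
  material R: σ_y = 49.50 MPa, ρ = 2295 kg/m³
  material L: M = 548 kN·m/kg
  material U: M = 79.2 kN·m/kg
  material B: M = 35.0 kN·m/kg
  material R: M = 21.6 kN·m/kg
The maximum is for material L.

material L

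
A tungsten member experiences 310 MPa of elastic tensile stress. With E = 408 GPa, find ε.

7.60×10⁻⁴

ε = σ/E = 310 / 408000 = 7.60×10⁻⁴.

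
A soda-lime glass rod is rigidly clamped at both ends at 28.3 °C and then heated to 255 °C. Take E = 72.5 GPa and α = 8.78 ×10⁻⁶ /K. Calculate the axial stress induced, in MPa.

ΔT = 226.7 K. Constrained thermal stress σ = E·α·ΔT = 72.50×10³ MPa × 8.78×10⁻⁶ × 226.7 = 144 MPa (compressive).

144 MPa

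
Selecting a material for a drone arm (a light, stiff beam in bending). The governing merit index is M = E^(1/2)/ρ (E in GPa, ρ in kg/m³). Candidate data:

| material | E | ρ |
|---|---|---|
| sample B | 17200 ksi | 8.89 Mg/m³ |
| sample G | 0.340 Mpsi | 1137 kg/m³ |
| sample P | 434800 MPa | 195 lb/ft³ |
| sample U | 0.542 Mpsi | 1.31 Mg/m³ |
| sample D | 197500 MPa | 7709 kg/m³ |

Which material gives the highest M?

sample P

Putting every candidate on a common basis:
  sample B: E = 118.6 GPa, ρ = 8890 kg/m³
  sample G: E = 2.344 GPa, ρ = 1137 kg/m³
  sample P: E = 434.8 GPa, ρ = 3124 kg/m³
  sample U: E = 3.737 GPa, ρ = 1310 kg/m³
  sample D: E = 197.5 GPa, ρ = 7709 kg/m³
  sample P: M = 6.68×10⁻³
  sample D: M = 1.82×10⁻³
  sample U: M = 1.48×10⁻³
  sample G: M = 1.35×10⁻³
  sample B: M = 1.22×10⁻³
Sample P has the largest M.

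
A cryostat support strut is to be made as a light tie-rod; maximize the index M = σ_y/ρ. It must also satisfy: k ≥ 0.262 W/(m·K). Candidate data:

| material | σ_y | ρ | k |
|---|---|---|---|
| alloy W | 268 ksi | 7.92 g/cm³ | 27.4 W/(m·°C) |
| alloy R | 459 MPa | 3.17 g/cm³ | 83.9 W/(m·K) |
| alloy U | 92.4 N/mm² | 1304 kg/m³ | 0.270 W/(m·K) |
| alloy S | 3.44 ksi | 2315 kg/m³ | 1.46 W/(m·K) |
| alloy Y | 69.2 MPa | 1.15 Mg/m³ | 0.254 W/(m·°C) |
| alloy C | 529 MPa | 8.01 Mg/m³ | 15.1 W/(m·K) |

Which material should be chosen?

Screen on constraints: k ≥ 0.262 W/(m·K). Survivors: alloy W, alloy R, alloy U, alloy S, alloy C.
In SI units:
  alloy W: σ_y = 1848 MPa, ρ = 7920 kg/m³
  alloy R: σ_y = 459.0 MPa, ρ = 3170 kg/m³
  alloy U: σ_y = 92.40 MPa, ρ = 1304 kg/m³
  alloy S: σ_y = 23.72 MPa, ρ = 2315 kg/m³
  alloy C: σ_y = 529.0 MPa, ρ = 8010 kg/m³
  alloy W: M = 233 kN·m/kg
  alloy R: M = 145 kN·m/kg
  alloy U: M = 70.9 kN·m/kg
  alloy C: M = 66.0 kN·m/kg
  alloy S: M = 10.2 kN·m/kg
The maximum is for alloy W.

alloy W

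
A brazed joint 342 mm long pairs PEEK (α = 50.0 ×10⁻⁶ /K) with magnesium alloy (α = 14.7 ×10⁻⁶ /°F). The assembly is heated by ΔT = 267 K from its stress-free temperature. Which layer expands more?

PEEK

magnesium alloy: α = 14.7×10⁻⁶/°F × 9/5 = 26.5×10⁻⁶/K.
α(PEEK) = 50.0×10⁻⁶/K vs α(magnesium alloy) = 26.5×10⁻⁶/K.
Higher α expands more for the same ΔT: PEEK.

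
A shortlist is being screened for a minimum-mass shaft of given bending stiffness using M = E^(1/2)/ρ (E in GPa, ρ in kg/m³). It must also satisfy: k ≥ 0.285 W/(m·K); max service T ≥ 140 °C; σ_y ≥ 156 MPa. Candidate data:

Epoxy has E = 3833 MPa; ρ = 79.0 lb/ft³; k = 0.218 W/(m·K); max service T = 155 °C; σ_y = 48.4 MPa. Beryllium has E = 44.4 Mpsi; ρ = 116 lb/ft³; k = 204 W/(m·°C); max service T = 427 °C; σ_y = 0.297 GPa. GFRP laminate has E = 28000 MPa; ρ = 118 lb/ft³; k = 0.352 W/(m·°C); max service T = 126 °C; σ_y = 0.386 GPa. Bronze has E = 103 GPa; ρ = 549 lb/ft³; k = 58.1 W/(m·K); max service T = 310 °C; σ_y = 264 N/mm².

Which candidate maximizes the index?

beryllium

Screen on constraints: k ≥ 0.285 W/(m·K); max service T ≥ 140 °C; σ_y ≥ 156 MPa. Survivors: beryllium, bronze.
In SI units:
  beryllium: E = 306.1 GPa, ρ = 1858 kg/m³
  bronze: E = 103.0 GPa, ρ = 8794 kg/m³
  beryllium: M = 9.42×10⁻³
  bronze: M = 1.15×10⁻³
The maximum is for beryllium.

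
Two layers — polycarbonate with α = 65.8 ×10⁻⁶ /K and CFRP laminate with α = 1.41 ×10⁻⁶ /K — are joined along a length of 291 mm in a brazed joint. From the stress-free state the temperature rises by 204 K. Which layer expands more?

polycarbonate

α(polycarbonate) = 65.8×10⁻⁶/K vs α(CFRP laminate) = 1.41×10⁻⁶/K.
Higher α expands more for the same ΔT: polycarbonate.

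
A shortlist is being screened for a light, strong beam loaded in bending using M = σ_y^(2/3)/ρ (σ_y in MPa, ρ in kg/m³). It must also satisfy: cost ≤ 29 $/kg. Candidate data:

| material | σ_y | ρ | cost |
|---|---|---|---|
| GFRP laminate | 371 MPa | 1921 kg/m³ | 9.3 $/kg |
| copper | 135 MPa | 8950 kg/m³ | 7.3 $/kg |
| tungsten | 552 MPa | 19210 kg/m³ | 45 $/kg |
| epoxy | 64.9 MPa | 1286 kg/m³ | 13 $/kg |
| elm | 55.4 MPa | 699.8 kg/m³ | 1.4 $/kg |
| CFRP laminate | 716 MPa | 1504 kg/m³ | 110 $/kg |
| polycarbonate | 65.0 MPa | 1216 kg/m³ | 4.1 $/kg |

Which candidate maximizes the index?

GFRP laminate

Screen on constraints: cost ≤ 29 $/kg. Survivors: GFRP laminate, copper, epoxy, elm, polycarbonate.
Per-candidate index values:
  GFRP laminate: M = 26.9×10⁻³
  elm: M = 20.8×10⁻³
  polycarbonate: M = 13.3×10⁻³
  epoxy: M = 12.6×10⁻³
  copper: M = 2.94×10⁻³
GFRP laminate ranks first.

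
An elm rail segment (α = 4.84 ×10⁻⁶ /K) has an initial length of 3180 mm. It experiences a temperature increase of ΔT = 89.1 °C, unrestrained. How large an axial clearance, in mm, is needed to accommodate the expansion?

ΔL = α·L₀·ΔT = 4.84×10⁻⁶ × 3180 mm × 89.10 K = 1.37 mm.

1.37 mm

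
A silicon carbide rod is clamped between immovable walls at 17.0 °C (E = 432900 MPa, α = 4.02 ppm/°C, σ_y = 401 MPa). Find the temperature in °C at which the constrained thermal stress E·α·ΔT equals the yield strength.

247 °C

E = 432900 MPa = 432.9 GPa.
E·α·ΔT = 401.0 MPa ⇒ ΔT = 401.0 / (432.9×10³ × 4.02×10⁻⁶) = 230.4 K.
T = 17.0 + 230.4 = 247.4 °C.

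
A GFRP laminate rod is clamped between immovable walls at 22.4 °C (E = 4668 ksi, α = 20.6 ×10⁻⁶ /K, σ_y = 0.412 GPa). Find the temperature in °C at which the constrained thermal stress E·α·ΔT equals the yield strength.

E = 4668 ksi = 32.18 GPa.
σ_y = 0.412 GPa = 412.0 MPa.
E·α·ΔT = 412.0 MPa ⇒ ΔT = 412.0 / (32.18×10³ × 20.6×10⁻⁶) = 621.4 K.
T = 22.4 + 621.4 = 643.8 °C.

644 °C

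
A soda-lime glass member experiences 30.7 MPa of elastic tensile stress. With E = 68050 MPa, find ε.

4.51×10⁻⁴

E = 68050 MPa = 68.05 GPa = 68050 MPa.
ε = σ/E = 30.7 / 68050 = 4.51×10⁻⁴.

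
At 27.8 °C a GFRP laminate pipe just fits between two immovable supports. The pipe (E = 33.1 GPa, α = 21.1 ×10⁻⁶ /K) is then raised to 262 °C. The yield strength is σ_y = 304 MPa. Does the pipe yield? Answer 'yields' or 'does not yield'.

ΔT = 234.2 K. Constrained thermal stress σ = E·α·ΔT = 33.10×10³ MPa × 21.1×10⁻⁶ × 234.2 = 164 MPa (compressive).
Compare to σ_y = 304 MPa: σ < σ_y, so it does not yield.

does not yield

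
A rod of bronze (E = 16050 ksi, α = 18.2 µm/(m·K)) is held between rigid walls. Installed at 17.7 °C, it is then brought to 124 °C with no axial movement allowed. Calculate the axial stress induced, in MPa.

214 MPa

E = 16050 ksi = 110.7 GPa.
ΔT = 106.3 K. Constrained thermal stress σ = E·α·ΔT = 110.7×10³ MPa × 18.2×10⁻⁶ × 106.3 = 214 MPa (compressive).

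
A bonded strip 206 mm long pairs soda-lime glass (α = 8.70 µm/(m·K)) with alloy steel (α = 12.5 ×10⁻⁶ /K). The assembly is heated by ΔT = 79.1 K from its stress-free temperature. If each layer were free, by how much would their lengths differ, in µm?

61.9 µm

Δα = |8.70 − 12.5|×10⁻⁶/K = 3.80×10⁻⁶/K.
ΔL_mismatch = Δα·L·ΔT = 3.80×10⁻⁶ × 206.0 mm × 79.1 K = 61.9 µm.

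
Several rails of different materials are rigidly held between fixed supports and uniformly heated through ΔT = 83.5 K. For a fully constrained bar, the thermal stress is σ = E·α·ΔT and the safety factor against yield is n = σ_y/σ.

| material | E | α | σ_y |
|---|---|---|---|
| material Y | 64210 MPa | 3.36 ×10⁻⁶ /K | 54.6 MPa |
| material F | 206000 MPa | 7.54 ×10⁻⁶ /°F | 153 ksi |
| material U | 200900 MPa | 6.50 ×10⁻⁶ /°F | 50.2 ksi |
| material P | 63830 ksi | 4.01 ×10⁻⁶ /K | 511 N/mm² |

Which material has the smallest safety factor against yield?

In consistent units (E in GPa, α in ×10⁻⁶/K, σ_y in MPa):
  material Y: E = 64.21, α = 3.36, σ_y = 54.60 → σ = 18.0 MPa, n = 3.03
  material F: E = 206.0, α = 13.6, σ_y = 1055 → σ = 233 MPa, n = 4.52
  material U: E = 200.9, α = 11.7, σ_y = 346.1 → σ = 196 MPa, n = 1.76
  material P: E = 440.1, α = 4.01, σ_y = 511.0 → σ = 147 MPa, n = 3.47
The minimum is material U at n = 1.76.

material U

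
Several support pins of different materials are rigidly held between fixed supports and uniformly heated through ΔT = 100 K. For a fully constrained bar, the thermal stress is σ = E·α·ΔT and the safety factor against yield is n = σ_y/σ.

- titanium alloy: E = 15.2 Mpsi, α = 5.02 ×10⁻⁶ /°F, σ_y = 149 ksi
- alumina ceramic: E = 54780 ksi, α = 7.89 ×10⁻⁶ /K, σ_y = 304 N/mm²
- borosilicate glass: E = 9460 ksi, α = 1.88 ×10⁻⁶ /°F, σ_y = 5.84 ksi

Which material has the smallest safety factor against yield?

alumina ceramic

In consistent units (E in GPa, α in ×10⁻⁶/K, σ_y in MPa):
  titanium alloy: E = 104.8, α = 9.04, σ_y = 1027 → σ = 94.7 MPa, n = 10.8
  alumina ceramic: E = 377.7, α = 7.89, σ_y = 304.0 → σ = 298 MPa, n = 1.02
  borosilicate glass: E = 65.22, α = 3.38, σ_y = 40.27 → σ = 22.1 MPa, n = 1.82
Alumina ceramic has the lowest safety factor, n = 1.02.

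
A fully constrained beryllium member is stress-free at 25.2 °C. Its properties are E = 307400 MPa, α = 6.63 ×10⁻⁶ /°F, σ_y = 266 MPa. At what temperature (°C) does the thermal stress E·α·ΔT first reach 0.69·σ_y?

E = 307400 MPa = 307.4 GPa.
α = 6.63×10⁻⁶/°F × 9/5 = 11.9×10⁻⁶/K.
E·α·ΔT = 183.5 MPa ⇒ ΔT = 183.5 / (307.4×10³ × 11.9×10⁻⁶) = 50.03 K.
T = 25.2 + 50.03 = 75.23 °C.

75.2 °C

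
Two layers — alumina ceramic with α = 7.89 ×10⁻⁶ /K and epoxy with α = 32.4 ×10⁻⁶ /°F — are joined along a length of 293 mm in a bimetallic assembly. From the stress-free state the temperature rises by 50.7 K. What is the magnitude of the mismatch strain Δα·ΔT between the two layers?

2.56×10⁻³

epoxy: α = 32.4×10⁻⁶/°F × 9/5 = 58.3×10⁻⁶/K.
Δα = |7.89 − 58.3|×10⁻⁶/K = 50.4×10⁻⁶/K.
Mismatch strain = Δα·ΔT = 50.4×10⁻⁶ × 50.7 = 2.56×10⁻³.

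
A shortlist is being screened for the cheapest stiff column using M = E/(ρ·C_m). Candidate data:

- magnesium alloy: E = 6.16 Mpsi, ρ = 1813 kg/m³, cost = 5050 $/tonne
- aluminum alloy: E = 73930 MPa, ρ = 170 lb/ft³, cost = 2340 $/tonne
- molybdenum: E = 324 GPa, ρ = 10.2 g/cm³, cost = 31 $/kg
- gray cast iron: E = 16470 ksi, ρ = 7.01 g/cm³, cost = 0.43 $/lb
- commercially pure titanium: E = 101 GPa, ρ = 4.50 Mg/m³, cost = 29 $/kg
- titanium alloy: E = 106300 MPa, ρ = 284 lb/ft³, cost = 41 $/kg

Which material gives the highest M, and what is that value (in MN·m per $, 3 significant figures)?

gray cast iron, M = 17.1 MN·m per $

After converting to SI:
  magnesium alloy: E = 42.47 GPa, ρ = 1813 kg/m³, cost = 5.050 $/kg
  aluminum alloy: E = 73.93 GPa, ρ = 2723 kg/m³, cost = 2.340 $/kg
  molybdenum: E = 324.0 GPa, ρ = 10200 kg/m³, cost = 31.00 $/kg
  gray cast iron: E = 113.6 GPa, ρ = 7010 kg/m³, cost = 0.9480 $/kg
  commercially pure titanium: E = 101.0 GPa, ρ = 4500 kg/m³, cost = 29.00 $/kg
  titanium alloy: E = 106.3 GPa, ρ = 4549 kg/m³, cost = 41.00 $/kg
  gray cast iron: M = 17.1 MN·m per $
  aluminum alloy: M = 11.6 MN·m per $
  magnesium alloy: M = 4.64 MN·m per $
  molybdenum: M = 1.02 MN·m per $
  commercially pure titanium: M = 0.774 MN·m per $
  titanium alloy: M = 0.570 MN·m per $
Highest index: gray cast iron.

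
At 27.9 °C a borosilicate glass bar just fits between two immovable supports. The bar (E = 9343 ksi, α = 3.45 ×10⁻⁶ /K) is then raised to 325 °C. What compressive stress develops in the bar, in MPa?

66.0 MPa

E = 9343 ksi = 64.42 GPa.
ΔT = 297.1 K. Constrained thermal stress σ = E·α·ΔT = 64.42×10³ MPa × 3.45×10⁻⁶ × 297.1 = 66.0 MPa (compressive).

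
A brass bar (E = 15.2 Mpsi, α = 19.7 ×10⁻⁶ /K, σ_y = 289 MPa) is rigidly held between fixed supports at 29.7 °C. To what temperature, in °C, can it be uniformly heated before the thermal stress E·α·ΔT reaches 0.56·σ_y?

108 °C

E = 15.2 Mpsi = 104.8 GPa.
E·α·ΔT = 161.8 MPa ⇒ ΔT = 161.8 / (104.8×10³ × 19.7×10⁻⁶) = 78.39 K.
T = 29.7 + 78.39 = 108.1 °C.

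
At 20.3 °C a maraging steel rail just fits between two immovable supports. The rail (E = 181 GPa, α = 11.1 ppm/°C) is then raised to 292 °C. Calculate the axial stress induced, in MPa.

ΔT = 271.7 K. Constrained thermal stress σ = E·α·ΔT = 181.0×10³ MPa × 11.1×10⁻⁶ × 271.7 = 546 MPa (compressive).

546 MPa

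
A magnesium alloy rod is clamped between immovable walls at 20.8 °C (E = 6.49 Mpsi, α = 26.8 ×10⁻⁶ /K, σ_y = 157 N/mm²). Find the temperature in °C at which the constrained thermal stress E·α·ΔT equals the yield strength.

152 °C

E = 6.49 Mpsi = 44.75 GPa.
σ_y = 157 N/mm² = 157.0 MPa.
E·α·ΔT = 157.0 MPa ⇒ ΔT = 157.0 / (44.75×10³ × 26.8×10⁻⁶) = 130.9 K.
T = 20.8 + 130.9 = 151.7 °C.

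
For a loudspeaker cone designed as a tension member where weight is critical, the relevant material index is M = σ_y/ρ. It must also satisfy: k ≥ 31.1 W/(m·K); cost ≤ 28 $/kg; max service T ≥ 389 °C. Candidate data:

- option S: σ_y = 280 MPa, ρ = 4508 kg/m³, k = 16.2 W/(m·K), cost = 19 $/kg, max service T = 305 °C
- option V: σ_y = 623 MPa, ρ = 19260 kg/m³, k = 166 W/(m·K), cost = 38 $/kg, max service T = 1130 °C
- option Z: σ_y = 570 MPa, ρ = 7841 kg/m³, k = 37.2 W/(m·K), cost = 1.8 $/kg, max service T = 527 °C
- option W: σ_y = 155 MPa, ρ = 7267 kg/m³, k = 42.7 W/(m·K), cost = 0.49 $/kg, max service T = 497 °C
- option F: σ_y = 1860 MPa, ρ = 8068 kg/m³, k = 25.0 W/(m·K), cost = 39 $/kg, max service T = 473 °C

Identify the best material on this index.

Screen on constraints: k ≥ 31.1 W/(m·K); cost ≤ 28 $/kg; max service T ≥ 389 °C. Survivors: option Z, option W.
Computing M directly (units already consistent):
  option Z: M = 72.7 kN·m/kg
  option W: M = 21.3 kN·m/kg
Option Z has the largest M.

option Z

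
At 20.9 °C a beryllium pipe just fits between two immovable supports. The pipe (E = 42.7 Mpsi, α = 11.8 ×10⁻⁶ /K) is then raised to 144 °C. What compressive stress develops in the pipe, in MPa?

428 MPa

E = 42.7 Mpsi = 294.4 GPa.
ΔT = 123.1 K. Constrained thermal stress σ = E·α·ΔT = 294.4×10³ MPa × 11.8×10⁻⁶ × 123.1 = 428 MPa (compressive).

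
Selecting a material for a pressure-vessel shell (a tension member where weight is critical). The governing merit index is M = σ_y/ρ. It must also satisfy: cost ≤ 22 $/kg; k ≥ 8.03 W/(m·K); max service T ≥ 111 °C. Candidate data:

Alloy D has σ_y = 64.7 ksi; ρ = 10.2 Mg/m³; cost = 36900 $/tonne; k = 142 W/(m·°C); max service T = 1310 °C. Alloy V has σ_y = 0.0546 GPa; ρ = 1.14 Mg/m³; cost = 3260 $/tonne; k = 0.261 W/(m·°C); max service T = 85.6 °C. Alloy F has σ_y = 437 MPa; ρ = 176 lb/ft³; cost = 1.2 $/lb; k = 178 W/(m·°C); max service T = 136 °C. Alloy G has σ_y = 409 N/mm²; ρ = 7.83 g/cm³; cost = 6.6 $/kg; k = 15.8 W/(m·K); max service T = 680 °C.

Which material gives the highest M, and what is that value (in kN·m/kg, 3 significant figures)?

Screen on constraints: cost ≤ 22 $/kg; k ≥ 8.03 W/(m·K); max service T ≥ 111 °C. Survivors: alloy F, alloy G.
Putting every candidate on a common basis:
  alloy F: σ_y = 437.0 MPa, ρ = 2819 kg/m³
  alloy G: σ_y = 409.0 MPa, ρ = 7830 kg/m³
  alloy F: M = 155 kN·m/kg
  alloy G: M = 52.2 kN·m/kg
Highest index: alloy F.

alloy F, M = 155 kN·m/kg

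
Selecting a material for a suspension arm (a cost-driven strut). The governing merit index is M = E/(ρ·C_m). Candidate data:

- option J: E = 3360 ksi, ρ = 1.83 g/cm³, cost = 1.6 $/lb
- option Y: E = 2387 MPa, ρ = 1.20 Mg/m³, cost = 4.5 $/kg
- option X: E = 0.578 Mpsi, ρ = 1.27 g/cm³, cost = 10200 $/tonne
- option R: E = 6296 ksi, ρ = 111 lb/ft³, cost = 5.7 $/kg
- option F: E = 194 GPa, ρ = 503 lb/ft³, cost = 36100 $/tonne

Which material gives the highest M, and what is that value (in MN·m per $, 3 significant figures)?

option R, M = 4.28 MN·m per $

Putting every candidate on a common basis:
  option J: E = 23.17 GPa, ρ = 1830 kg/m³, cost = 3.527 $/kg
  option Y: E = 2.387 GPa, ρ = 1200 kg/m³, cost = 4.500 $/kg
  option X: E = 3.985 GPa, ρ = 1270 kg/m³, cost = 10.20 $/kg
  option R: E = 43.41 GPa, ρ = 1778 kg/m³, cost = 5.700 $/kg
  option F: E = 194.0 GPa, ρ = 8057 kg/m³, cost = 36.10 $/kg
  option R: M = 4.28 MN·m per $
  option J: M = 3.59 MN·m per $
  option F: M = 0.667 MN·m per $
  option Y: M = 0.442 MN·m per $
  option X: M = 0.308 MN·m per $
Option R ranks first.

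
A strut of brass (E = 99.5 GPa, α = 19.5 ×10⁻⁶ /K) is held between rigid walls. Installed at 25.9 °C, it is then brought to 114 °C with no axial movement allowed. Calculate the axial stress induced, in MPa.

ΔT = 88.10 K. Constrained thermal stress σ = E·α·ΔT = 99.50×10³ MPa × 19.5×10⁻⁶ × 88.10 = 171 MPa (compressive).

171 MPa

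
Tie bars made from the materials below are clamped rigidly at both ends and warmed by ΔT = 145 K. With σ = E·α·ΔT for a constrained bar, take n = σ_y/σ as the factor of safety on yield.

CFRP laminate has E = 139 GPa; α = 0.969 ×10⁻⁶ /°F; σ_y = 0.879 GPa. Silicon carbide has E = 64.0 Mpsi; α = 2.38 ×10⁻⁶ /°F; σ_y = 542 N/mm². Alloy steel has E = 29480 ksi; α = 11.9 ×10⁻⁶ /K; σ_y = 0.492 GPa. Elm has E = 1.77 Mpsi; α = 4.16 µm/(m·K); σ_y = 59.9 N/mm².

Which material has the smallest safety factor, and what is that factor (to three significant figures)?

With everything in SI (GPa, ×10⁻⁶/K, MPa):
  CFRP laminate: E = 139.0, α = 1.74, σ_y = 879.0 → σ = 35.2 MPa, n = 25.0
  silicon carbide: E = 441.3, α = 4.28, σ_y = 542.0 → σ = 274 MPa, n = 1.98
  alloy steel: E = 203.3, α = 11.9, σ_y = 492.0 → σ = 351 MPa, n = 1.40
  elm: E = 12.20, α = 4.16, σ_y = 59.90 → σ = 7.36 MPa, n = 8.14
The minimum is alloy steel at n = 1.40.

alloy steel, n = 1.40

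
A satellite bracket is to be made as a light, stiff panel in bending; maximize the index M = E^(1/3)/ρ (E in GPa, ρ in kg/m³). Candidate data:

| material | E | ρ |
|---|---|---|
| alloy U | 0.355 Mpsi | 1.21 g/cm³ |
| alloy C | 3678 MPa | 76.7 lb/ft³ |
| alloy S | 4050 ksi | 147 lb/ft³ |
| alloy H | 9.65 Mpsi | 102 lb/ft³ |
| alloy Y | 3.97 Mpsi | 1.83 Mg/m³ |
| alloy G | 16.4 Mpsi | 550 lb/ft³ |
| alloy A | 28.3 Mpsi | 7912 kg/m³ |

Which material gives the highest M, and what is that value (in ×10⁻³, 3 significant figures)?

After converting to SI:
  alloy U: E = 2.448 GPa, ρ = 1210 kg/m³
  alloy C: E = 3.678 GPa, ρ = 1229 kg/m³
  alloy S: E = 27.92 GPa, ρ = 2355 kg/m³
  alloy H: E = 66.53 GPa, ρ = 1634 kg/m³
  alloy Y: E = 27.37 GPa, ρ = 1830 kg/m³
  alloy G: E = 113.1 GPa, ρ = 8810 kg/m³
  alloy A: E = 195.1 GPa, ρ = 7912 kg/m³
  alloy H: M = 2.48×10⁻³
  alloy Y: M = 1.65×10⁻³
  alloy S: M = 1.29×10⁻³
  alloy C: M = 1.26×10⁻³
  alloy U: M = 1.11×10⁻³
  alloy A: M = 0.733×10⁻³
  alloy G: M = 0.549×10⁻³
Alloy H ranks first.

alloy H, M = 2.48×10⁻³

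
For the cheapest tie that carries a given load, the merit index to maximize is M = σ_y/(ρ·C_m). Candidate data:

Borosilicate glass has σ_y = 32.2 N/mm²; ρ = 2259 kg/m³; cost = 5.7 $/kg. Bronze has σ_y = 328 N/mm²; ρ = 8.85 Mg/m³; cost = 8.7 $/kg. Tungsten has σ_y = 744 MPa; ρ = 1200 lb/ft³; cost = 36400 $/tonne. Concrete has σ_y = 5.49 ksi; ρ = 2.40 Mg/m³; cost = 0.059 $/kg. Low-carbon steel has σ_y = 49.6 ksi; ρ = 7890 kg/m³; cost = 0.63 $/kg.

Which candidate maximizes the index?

Putting every candidate on a common basis:
  borosilicate glass: σ_y = 32.20 MPa, ρ = 2259 kg/m³, cost = 5.700 $/kg
  bronze: σ_y = 328.0 MPa, ρ = 8850 kg/m³, cost = 8.700 $/kg
  tungsten: σ_y = 744.0 MPa, ρ = 19220 kg/m³, cost = 36.40 $/kg
  concrete: σ_y = 37.85 MPa, ρ = 2400 kg/m³, cost = 0.05900 $/kg
  low-carbon steel: σ_y = 342.0 MPa, ρ = 7890 kg/m³, cost = 0.6300 $/kg
  concrete: M = 267 kN·m per $
  low-carbon steel: M = 68.8 kN·m per $
  bronze: M = 4.26 kN·m per $
  borosilicate glass: M = 2.50 kN·m per $
  tungsten: M = 1.06 kN·m per $
The maximum is for concrete.

concrete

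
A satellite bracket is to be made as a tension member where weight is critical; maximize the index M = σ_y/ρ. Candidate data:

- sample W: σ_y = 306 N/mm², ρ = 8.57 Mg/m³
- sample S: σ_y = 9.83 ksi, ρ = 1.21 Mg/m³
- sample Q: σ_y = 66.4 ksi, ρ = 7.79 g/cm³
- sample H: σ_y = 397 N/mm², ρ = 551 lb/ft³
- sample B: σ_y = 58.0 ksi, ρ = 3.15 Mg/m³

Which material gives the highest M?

Putting every candidate on a common basis:
  sample W: σ_y = 306.0 MPa, ρ = 8570 kg/m³
  sample S: σ_y = 67.78 MPa, ρ = 1210 kg/m³
  sample Q: σ_y = 457.8 MPa, ρ = 7790 kg/m³
  sample H: σ_y = 397.0 MPa, ρ = 8826 kg/m³
  sample B: σ_y = 399.9 MPa, ρ = 3150 kg/m³
  sample B: M = 127 kN·m/kg
  sample Q: M = 58.8 kN·m/kg
  sample S: M = 56.0 kN·m/kg
  sample H: M = 45.0 kN·m/kg
  sample W: M = 35.7 kN·m/kg
Sample B has the largest M.

sample B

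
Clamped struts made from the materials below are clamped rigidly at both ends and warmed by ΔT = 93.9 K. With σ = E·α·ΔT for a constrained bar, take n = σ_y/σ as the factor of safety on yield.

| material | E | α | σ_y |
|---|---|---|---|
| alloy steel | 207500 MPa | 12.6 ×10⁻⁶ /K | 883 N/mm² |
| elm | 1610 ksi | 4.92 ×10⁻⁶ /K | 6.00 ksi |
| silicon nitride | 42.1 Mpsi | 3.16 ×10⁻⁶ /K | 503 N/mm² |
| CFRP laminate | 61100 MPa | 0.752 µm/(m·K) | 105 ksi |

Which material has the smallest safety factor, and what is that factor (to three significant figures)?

alloy steel, n = 3.60

In consistent units (E in GPa, α in ×10⁻⁶/K, σ_y in MPa):
  alloy steel: E = 207.5, α = 12.6, σ_y = 883.0 → σ = 246 MPa, n = 3.60
  elm: E = 11.10, α = 4.92, σ_y = 41.37 → σ = 5.13 MPa, n = 8.07
  silicon nitride: E = 290.3, α = 3.16, σ_y = 503.0 → σ = 86.1 MPa, n = 5.84
  CFRP laminate: E = 61.10, α = 0.752, σ_y = 723.9 → σ = 4.31 MPa, n = 168
Alloy steel has the lowest safety factor, n = 3.60.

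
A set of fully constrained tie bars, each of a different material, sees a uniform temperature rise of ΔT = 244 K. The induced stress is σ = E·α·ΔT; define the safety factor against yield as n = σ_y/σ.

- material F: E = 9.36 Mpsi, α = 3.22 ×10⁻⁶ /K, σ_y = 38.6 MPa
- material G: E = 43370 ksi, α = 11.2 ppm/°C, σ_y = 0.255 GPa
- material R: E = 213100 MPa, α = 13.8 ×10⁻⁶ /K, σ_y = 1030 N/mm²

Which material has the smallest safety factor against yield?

Converting E to GPa, α to ×10⁻⁶/K, σ_y to MPa, then σ and n for each:
  material F: E = 64.53, α = 3.22, σ_y = 38.60 → σ = 50.7 MPa, n = 0.761
  material G: E = 299.0, α = 11.2, σ_y = 255.0 → σ = 817 MPa, n = 0.312
  material R: E = 213.1, α = 13.8, σ_y = 1030 → σ = 718 MPa, n = 1.44
Material G has the lowest safety factor, n = 0.312.

material G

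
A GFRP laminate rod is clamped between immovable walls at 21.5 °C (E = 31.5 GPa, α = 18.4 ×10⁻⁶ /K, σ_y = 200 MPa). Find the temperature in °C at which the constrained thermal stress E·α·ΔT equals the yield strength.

E·α·ΔT = 200.0 MPa ⇒ ΔT = 200.0 / (31.50×10³ × 18.4×10⁻⁶) = 345.1 K.
T = 21.5 + 345.1 = 366.6 °C.

367 °C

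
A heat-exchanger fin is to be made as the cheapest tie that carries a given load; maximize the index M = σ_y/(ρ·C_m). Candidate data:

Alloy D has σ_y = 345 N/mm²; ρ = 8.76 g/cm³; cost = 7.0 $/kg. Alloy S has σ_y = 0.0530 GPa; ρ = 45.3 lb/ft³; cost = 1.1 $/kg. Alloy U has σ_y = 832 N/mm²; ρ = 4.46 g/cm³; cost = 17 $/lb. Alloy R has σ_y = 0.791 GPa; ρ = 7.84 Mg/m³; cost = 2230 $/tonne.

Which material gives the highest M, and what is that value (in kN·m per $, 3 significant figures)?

alloy S, M = 66.4 kN·m per $

Putting every candidate on a common basis:
  alloy D: σ_y = 345.0 MPa, ρ = 8760 kg/m³, cost = 7.000 $/kg
  alloy S: σ_y = 53.00 MPa, ρ = 725.6 kg/m³, cost = 1.100 $/kg
  alloy U: σ_y = 832.0 MPa, ρ = 4460 kg/m³, cost = 37.48 $/kg
  alloy R: σ_y = 791.0 MPa, ρ = 7840 kg/m³, cost = 2.230 $/kg
  alloy S: M = 66.4 kN·m per $
  alloy R: M = 45.2 kN·m per $
  alloy D: M = 5.63 kN·m per $
  alloy U: M = 4.98 kN·m per $
Highest index: alloy S.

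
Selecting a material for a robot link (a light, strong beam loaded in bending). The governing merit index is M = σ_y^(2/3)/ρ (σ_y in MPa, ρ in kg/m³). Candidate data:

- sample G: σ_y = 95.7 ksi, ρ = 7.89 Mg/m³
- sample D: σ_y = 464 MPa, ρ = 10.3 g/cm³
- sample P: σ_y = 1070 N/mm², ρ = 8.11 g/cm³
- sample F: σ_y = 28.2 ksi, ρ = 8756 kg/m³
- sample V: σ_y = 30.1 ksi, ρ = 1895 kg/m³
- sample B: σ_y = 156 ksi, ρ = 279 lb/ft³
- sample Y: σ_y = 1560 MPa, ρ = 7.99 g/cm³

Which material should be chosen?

sample B

In SI units:
  sample G: σ_y = 659.8 MPa, ρ = 7890 kg/m³
  sample D: σ_y = 464.0 MPa, ρ = 10300 kg/m³
  sample P: σ_y = 1070 MPa, ρ = 8110 kg/m³
  sample F: σ_y = 194.4 MPa, ρ = 8756 kg/m³
  sample V: σ_y = 207.5 MPa, ρ = 1895 kg/m³
  sample B: σ_y = 1076 MPa, ρ = 4469 kg/m³
  sample Y: σ_y = 1560 MPa, ρ = 7990 kg/m³
  sample B: M = 23.5×10⁻³
  sample V: M = 18.5×10⁻³
  sample Y: M = 16.8×10⁻³
  sample P: M = 12.9×10⁻³
  sample G: M = 9.61×10⁻³
  sample D: M = 5.82×10⁻³
  sample F: M = 3.83×10⁻³
Highest index: sample B.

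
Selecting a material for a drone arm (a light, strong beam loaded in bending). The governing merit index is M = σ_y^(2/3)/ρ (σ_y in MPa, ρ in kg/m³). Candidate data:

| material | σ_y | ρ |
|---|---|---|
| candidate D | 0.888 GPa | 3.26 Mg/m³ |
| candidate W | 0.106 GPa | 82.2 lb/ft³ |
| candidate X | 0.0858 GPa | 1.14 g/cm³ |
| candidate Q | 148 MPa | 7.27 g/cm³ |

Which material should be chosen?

candidate D

Normalizing units and computing the index:
  candidate D: σ_y = 888.0 MPa, ρ = 3260 kg/m³
  candidate W: σ_y = 106.0 MPa, ρ = 1317 kg/m³
  candidate X: σ_y = 85.80 MPa, ρ = 1140 kg/m³
  candidate Q: σ_y = 148.0 MPa, ρ = 7270 kg/m³
  candidate D: M = 28.3×10⁻³
  candidate X: M = 17.1×10⁻³
  candidate W: M = 17.0×10⁻³
  candidate Q: M = 3.85×10⁻³
Candidate D ranks first.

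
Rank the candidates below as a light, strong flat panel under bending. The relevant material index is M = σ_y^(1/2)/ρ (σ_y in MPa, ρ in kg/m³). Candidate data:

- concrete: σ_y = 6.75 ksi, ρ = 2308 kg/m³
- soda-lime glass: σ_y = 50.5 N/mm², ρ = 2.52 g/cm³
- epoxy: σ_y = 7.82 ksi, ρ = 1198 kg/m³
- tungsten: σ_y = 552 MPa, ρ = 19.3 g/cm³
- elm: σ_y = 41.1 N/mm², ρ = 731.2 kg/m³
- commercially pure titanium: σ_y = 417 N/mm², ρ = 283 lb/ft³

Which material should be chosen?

elm

Normalizing units and computing the index:
  concrete: σ_y = 46.54 MPa, ρ = 2308 kg/m³
  soda-lime glass: σ_y = 50.50 MPa, ρ = 2520 kg/m³
  epoxy: σ_y = 53.92 MPa, ρ = 1198 kg/m³
  tungsten: σ_y = 552.0 MPa, ρ = 19300 kg/m³
  elm: σ_y = 41.10 MPa, ρ = 731.2 kg/m³
  commercially pure titanium: σ_y = 417.0 MPa, ρ = 4533 kg/m³
  elm: M = 8.77×10⁻³
  epoxy: M = 6.13×10⁻³
  commercially pure titanium: M = 4.50×10⁻³
  concrete: M = 2.96×10⁻³
  soda-lime glass: M = 2.82×10⁻³
  tungsten: M = 1.22×10⁻³
The maximum is for elm.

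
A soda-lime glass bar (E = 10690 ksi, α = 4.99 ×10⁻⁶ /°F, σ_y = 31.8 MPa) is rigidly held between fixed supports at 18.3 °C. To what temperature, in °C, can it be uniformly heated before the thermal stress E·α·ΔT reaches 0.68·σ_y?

51.0 °C

E = 10690 ksi = 73.70 GPa.
α = 4.99×10⁻⁶/°F × 9/5 = 8.98×10⁻⁶/K.
E·α·ΔT = 21.62 MPa ⇒ ΔT = 21.62 / (73.70×10³ × 8.98×10⁻⁶) = 32.66 K.
T = 18.3 + 32.66 = 50.96 °C.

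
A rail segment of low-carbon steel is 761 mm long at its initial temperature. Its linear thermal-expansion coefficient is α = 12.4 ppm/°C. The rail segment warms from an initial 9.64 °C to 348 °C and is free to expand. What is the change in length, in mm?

ΔT = 348 − 9.64 = 338.4 K.
ΔL = α·L₀·ΔT = 12.4×10⁻⁶ × 761 mm × 338.4 K = 3.19 mm.

3.19 mm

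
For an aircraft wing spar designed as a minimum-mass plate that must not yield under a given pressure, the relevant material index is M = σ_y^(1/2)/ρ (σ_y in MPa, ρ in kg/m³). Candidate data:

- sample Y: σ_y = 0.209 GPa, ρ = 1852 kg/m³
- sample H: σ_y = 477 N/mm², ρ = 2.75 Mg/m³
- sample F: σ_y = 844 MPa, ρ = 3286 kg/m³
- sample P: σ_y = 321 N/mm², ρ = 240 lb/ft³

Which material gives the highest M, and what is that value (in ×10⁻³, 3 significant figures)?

Normalizing units and computing the index:
  sample Y: σ_y = 209.0 MPa, ρ = 1852 kg/m³
  sample H: σ_y = 477.0 MPa, ρ = 2750 kg/m³
  sample F: σ_y = 844.0 MPa, ρ = 3286 kg/m³
  sample P: σ_y = 321.0 MPa, ρ = 3844 kg/m³
  sample F: M = 8.84×10⁻³
  sample H: M = 7.94×10⁻³
  sample Y: M = 7.81×10⁻³
  sample P: M = 4.66×10⁻³
Highest index: sample F.

sample F, M = 8.84×10⁻³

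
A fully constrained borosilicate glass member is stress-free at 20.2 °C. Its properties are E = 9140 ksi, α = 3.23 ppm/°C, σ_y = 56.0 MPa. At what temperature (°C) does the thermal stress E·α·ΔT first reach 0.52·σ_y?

163 °C

E = 9140 ksi = 63.02 GPa.
E·α·ΔT = 29.12 MPa ⇒ ΔT = 29.12 / (63.02×10³ × 3.23×10⁻⁶) = 143.1 K.
T = 20.2 + 143.1 = 163.3 °C.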